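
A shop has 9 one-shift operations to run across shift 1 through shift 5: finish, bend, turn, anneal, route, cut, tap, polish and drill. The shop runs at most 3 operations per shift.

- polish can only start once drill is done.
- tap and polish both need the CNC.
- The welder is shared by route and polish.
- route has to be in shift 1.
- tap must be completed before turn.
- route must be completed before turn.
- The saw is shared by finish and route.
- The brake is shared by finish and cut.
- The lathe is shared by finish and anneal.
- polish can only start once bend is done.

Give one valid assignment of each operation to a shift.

finish=shift 2, anneal=shift 3, tap=shift 1, bend=shift 1, polish=shift 3, cut=shift 3, route=shift 1, turn=shift 2, drill=shift 2

Checking: tap(shift 1) before turn(shift 2); route(shift 1) before turn(shift 2); drill(shift 2) before polish(shift 3); bend(shift 1) before polish(shift 3); tap(shift 1) != polish(shift 3); finish(shift 2) != anneal(shift 3); finish(shift 2) != route(shift 1); finish(shift 2) != cut(shift 3); route(shift 1) != polish(shift 3); route=shift 1 in [shift 1,shift 1]; max 3 per shift (cap 3).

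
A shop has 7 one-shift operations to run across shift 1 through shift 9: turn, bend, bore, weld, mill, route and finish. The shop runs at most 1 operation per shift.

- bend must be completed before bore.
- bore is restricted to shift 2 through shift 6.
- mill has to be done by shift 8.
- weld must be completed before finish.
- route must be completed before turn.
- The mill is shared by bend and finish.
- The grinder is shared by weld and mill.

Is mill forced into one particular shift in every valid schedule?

No

mill can be shift 1 (e.g. finish -> shift 7; mill -> shift 1; bore -> shift 3; route -> shift 4; weld -> shift 6; bend -> shift 2; turn -> shift 5) or shift 2 (e.g. bore=shift 3; mill=shift 2; finish=shift 7; weld=shift 6; route=shift 4; bend=shift 1; turn=shift 5).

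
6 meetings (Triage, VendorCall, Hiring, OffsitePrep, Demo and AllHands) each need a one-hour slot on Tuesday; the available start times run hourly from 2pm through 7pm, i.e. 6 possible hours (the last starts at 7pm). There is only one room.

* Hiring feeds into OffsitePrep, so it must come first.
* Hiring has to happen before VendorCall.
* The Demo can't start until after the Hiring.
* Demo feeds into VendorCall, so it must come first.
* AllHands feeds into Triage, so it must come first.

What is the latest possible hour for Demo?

Precedence pushes Demo to at least 3pm; downstream work caps Demo at 6pm.
Demo at 6pm is achievable: VendorCall -> 7pm; OffsitePrep -> 5pm; Triage -> 4pm; Demo -> 6pm; AllHands -> 3pm; Hiring -> 2pm.

6pm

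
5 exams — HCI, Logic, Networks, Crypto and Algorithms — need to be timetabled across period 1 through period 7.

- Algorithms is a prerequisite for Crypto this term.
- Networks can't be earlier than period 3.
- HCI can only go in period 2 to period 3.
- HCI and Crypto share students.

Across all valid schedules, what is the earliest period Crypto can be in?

Precedence pushes Crypto to at least period 2.
Crypto at period 2 is achievable: Crypto in period 2; Logic in period 1; HCI in period 3; Algorithms in period 1; Networks in period 3.

period 2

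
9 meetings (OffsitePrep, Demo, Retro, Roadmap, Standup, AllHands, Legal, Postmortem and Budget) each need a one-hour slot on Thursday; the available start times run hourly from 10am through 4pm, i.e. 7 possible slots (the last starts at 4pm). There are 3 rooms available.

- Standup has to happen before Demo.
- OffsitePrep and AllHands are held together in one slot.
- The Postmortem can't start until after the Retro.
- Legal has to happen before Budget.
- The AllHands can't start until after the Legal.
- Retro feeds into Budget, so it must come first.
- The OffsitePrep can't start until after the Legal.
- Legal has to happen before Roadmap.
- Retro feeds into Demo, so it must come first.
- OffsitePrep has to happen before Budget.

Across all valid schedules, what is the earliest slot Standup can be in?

Downstream work caps Standup at 3pm.
Standup at 10am is achievable: Budget in 12pm, OffsitePrep in 11am, Postmortem in 12pm, Roadmap in 12pm, AllHands in 11am, Legal in 10am, Standup in 10am, Demo in 11am, Retro in 10am.

10am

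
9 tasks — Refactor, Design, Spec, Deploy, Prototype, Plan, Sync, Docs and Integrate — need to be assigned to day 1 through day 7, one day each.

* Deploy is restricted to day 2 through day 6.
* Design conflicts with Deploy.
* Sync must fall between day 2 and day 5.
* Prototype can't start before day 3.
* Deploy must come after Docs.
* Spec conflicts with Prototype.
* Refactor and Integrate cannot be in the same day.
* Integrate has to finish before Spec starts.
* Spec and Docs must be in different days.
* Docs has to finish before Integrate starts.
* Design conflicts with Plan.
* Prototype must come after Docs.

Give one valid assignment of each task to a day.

Plan in day 2; Sync in day 2; Prototype in day 3; Design in day 1; Docs in day 1; Deploy in day 2; Refactor in day 1; Spec in day 4; Integrate in day 2

Checking: Integrate(day 2) before Spec(day 4); Docs(day 1) before Deploy(day 2); Docs(day 1) before Integrate(day 2); Docs(day 1) before Prototype(day 3); Spec(day 4) != Docs(day 1); Refactor(day 1) != Integrate(day 2); Design(day 1) != Plan(day 2); Design(day 1) != Deploy(day 2); Spec(day 4) != Prototype(day 3); Deploy=day 2 in [day 2,day 6]; Sync=day 2 in [day 2,day 5]; Prototype=day 3 in [day 3,day 7].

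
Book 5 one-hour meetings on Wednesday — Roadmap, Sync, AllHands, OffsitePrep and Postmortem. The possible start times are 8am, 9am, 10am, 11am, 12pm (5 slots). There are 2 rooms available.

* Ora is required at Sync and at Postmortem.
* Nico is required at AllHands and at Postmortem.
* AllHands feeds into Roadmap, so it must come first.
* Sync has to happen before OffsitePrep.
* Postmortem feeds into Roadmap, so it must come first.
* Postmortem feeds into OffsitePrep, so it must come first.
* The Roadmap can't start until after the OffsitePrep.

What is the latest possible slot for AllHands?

Downstream work caps AllHands at 11am.
AllHands at 11am is achievable: Sync -> 9am; Postmortem -> 8am; AllHands -> 11am; OffsitePrep -> 10am; Roadmap -> 12pm.

11am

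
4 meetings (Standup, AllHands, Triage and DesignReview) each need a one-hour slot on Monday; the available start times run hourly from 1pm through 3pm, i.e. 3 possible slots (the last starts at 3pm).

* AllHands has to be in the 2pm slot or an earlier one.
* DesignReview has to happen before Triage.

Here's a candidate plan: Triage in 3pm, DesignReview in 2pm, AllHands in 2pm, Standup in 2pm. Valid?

DesignReview has to happen before Triage — holds.
AllHands has to be in the 2pm slot or an earlier one — holds.

Valid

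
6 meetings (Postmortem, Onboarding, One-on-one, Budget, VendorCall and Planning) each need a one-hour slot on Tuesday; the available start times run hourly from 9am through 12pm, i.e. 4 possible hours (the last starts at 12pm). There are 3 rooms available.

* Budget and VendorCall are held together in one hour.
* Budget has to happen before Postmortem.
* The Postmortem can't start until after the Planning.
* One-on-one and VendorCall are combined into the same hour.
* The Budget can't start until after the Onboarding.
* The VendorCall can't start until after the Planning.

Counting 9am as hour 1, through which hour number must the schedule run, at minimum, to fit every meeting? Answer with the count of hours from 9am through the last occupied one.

The precedence chain requires at least 3 distinct hours.
With at most 3 per hour and 6 meetings, at least 2 hours are needed.
3 works (last occupied hour: 11am): for example Onboarding in 9am, Postmortem in 11am, Budget in 10am, VendorCall in 10am, One-on-one in 10am, Planning in 9am.

3 hours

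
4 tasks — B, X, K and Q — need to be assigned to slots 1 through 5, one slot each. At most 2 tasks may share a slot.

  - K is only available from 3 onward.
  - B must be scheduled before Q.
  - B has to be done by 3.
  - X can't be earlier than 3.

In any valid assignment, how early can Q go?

Precedence pushes Q to at least 2.
Q at 2 is achievable: X=3; K=3; B=1; Q=2.

2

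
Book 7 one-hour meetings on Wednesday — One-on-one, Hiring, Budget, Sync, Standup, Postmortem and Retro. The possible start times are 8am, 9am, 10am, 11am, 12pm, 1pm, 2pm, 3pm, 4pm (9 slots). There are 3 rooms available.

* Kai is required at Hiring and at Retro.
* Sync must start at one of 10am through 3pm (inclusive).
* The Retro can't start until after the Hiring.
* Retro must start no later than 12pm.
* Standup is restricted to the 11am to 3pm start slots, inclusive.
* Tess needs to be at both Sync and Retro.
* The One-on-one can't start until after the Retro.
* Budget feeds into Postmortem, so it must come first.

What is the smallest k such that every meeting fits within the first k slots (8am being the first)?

The precedence chain requires at least 3 distinct slots.
With at most 3 per slot and 7 meetings, at least 3 slots are needed.
Standup can't be placed before 11am — that is slot 4 counting from 8am — so the schedule must run through at least 4 slots.
4 works (last occupied slot: 11am): for example Standup=11am, Budget=8am, One-on-one=10am, Postmortem=9am, Hiring=8am, Retro=9am, Sync=10am.

4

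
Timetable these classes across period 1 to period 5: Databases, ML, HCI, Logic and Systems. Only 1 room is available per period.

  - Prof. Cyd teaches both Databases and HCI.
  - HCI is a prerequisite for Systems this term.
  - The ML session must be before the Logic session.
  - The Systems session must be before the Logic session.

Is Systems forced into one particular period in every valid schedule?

Systems can be period 2 (e.g. ML=period 3; Databases=period 5; Logic=period 4; HCI=period 1; Systems=period 2) or period 3 (e.g. HCI=period 2, ML=period 1, Systems=period 3, Logic=period 4, Databases=period 5).

No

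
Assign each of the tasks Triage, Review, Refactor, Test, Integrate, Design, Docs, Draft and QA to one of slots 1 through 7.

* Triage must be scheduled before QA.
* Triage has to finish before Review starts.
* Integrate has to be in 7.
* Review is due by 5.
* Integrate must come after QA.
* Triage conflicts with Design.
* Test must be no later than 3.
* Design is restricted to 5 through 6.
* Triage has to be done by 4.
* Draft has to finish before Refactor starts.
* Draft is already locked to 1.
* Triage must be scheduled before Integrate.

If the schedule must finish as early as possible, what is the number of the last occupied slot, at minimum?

slot 7

The precedence chain requires at least 3 distinct slots.
Integrate can't be placed before 7, so the schedule must run through at least slot 7.
7 works (last occupied slot: 7): for example Test -> 1, Triage -> 1, Docs -> 1, Design -> 5, Review -> 2, Draft -> 1, Integrate -> 7, Refactor -> 2, QA -> 2.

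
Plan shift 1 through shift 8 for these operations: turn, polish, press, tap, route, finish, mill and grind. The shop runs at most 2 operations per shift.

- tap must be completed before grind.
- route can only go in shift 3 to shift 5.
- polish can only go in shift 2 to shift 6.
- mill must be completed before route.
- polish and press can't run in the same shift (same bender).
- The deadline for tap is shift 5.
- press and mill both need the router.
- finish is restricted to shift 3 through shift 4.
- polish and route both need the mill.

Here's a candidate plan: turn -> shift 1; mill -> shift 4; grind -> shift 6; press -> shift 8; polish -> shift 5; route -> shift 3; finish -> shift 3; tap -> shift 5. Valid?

The deadline for tap is shift 5 — holds.
The shop runs at most 2 operations per shift — holds.
mill must be completed before route — violated.
route can only go in shift 3 to shift 5 — holds.
polish and press can't run in the same shift (same bender) — holds.
finish is restricted to shift 3 through shift 4 — holds.
polish can only go in shift 2 to shift 6 — holds.
polish and route both need the mill — holds.
press and mill both need the router — holds.
tap must be completed before grind — holds.

No. mill must be completed before route is not satisfied.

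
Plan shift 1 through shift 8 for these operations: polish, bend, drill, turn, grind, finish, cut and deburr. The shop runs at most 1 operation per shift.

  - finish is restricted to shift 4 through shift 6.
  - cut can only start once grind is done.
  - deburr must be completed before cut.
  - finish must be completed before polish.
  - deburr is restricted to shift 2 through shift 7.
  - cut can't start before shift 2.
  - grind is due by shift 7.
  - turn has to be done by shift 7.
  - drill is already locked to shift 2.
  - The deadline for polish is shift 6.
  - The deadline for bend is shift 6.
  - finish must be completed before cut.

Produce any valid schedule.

finish=shift 4, deburr=shift 3, turn=shift 7, cut=shift 8, drill=shift 2, grind=shift 6, polish=shift 5, bend=shift 1

Checking: finish(shift 4) before polish(shift 5); finish(shift 4) before cut(shift 8); deburr(shift 3) before cut(shift 8); grind(shift 6) before cut(shift 8); bend=shift 1 in [shift 1,shift 6]; drill=shift 2 in [shift 2,shift 2]; cut=shift 8 in [shift 2,shift 8]; finish=shift 4 in [shift 4,shift 6]; deburr=shift 3 in [shift 2,shift 7]; grind=shift 6 in [shift 1,shift 7]; polish=shift 5 in [shift 1,shift 6]; turn=shift 7 in [shift 1,shift 7]; max 1 per shift (cap 1).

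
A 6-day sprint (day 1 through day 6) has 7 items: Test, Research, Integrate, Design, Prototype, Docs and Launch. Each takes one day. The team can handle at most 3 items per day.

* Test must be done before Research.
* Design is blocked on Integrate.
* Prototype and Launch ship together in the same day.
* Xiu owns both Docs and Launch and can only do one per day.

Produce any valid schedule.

Docs in day 1, Design in day 2, Integrate in day 1, Research in day 2, Test in day 1, Launch in day 3, Prototype in day 3

Checking: Integrate(day 1) before Design(day 2); Test(day 1) before Research(day 2); Docs(day 1) != Launch(day 3); Prototype = Launch = day 3; max 3 per day (cap 3).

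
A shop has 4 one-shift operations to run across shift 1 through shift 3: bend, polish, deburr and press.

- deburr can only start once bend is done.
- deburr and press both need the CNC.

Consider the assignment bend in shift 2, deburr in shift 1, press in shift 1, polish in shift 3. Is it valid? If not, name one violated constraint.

deburr can only start once bend is done — violated.
deburr and press both need the CNC — violated.

Invalid. deburr can only start once bend is done.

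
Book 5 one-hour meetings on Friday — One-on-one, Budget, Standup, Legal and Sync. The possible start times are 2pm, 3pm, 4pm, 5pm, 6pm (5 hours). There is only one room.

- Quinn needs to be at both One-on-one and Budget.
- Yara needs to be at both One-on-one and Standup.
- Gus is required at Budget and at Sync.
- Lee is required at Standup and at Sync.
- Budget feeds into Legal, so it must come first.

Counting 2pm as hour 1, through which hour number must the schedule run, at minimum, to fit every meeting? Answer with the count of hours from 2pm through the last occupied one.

The precedence chain requires at least 2 distinct hours.
With at most 1 per hour and 5 meetings, at least 5 hours are needed.
5 works (last occupied hour: 6pm): for example One-on-one -> 4pm, Standup -> 5pm, Sync -> 6pm, Budget -> 2pm, Legal -> 3pm.

5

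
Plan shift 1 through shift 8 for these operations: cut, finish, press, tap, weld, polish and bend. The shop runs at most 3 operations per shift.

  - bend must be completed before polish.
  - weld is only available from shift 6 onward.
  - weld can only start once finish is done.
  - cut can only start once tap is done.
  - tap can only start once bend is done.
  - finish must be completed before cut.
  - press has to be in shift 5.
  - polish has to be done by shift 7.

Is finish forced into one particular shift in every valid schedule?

No

finish can be shift 1 (e.g. press in shift 5, cut in shift 3, bend in shift 1, polish in shift 2, weld in shift 6, finish in shift 1, tap in shift 2) or shift 2 (e.g. bend in shift 1; weld in shift 6; tap in shift 2; cut in shift 3; polish in shift 2; finish in shift 2; press in shift 5).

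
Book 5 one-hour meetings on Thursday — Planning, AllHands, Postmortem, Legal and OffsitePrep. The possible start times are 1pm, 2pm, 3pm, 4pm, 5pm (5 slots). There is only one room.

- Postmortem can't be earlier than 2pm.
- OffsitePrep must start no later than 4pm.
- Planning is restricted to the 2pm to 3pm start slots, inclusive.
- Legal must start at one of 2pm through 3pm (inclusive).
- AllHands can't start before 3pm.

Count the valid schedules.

Enumerating: Planning in 2pm; OffsitePrep in 1pm; Postmortem in 5pm; AllHands in 4pm; Legal in 3pm | Postmortem=4pm; Legal=3pm; Planning=2pm; OffsitePrep=1pm; AllHands=5pm | AllHands in 4pm, Legal in 2pm, Postmortem in 5pm, OffsitePrep in 1pm, Planning in 3pm | AllHands in 5pm, Postmortem in 4pm, OffsitePrep in 1pm, Legal in 2pm, Planning in 3pm.

4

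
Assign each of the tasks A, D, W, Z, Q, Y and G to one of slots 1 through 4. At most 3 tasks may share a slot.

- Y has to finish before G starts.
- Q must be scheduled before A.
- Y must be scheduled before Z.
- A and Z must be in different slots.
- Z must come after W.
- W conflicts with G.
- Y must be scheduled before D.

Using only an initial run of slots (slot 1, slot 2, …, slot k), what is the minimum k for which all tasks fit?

The precedence chain requires at least 2 distinct slots.
With at most 3 per slot and 7 tasks, at least 3 slots are needed.
3 works (last occupied slot: 3): for example A -> 3, Y -> 1, D -> 2, Z -> 2, Q -> 1, G -> 2, W -> 1.

3 slots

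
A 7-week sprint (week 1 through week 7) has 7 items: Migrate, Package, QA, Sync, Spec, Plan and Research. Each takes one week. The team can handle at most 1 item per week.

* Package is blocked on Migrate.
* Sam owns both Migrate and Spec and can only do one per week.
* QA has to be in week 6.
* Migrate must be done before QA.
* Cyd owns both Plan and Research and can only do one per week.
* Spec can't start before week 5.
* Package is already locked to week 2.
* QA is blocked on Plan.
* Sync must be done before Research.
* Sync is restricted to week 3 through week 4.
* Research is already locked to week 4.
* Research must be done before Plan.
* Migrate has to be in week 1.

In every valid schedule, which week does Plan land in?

week 5

Research is fixed at week 4 and must come before Plan, so Plan is at least week 5.
QA is fixed at week 6 and must come after Plan, so Plan is at most week 5.
So Plan must be week 5.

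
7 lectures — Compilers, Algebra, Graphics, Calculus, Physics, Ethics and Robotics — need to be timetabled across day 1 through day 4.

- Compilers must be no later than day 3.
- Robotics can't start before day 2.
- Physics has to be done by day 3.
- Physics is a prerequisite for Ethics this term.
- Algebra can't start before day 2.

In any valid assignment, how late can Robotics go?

day 4

Robotics is available from day 2.
Robotics at day 4 is achievable: Calculus=day 1; Compilers=day 1; Graphics=day 1; Ethics=day 2; Algebra=day 2; Physics=day 1; Robotics=day 4.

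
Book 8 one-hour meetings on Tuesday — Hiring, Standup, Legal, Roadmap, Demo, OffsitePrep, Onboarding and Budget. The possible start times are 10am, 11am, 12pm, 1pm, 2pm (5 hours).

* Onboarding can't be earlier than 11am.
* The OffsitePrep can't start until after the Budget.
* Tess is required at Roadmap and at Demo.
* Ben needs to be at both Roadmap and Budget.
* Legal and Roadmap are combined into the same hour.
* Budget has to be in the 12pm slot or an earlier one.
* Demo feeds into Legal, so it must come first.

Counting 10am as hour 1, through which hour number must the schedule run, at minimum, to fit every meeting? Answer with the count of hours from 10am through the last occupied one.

2 hours

The precedence chain requires at least 2 distinct hours.
2 works (last occupied hour: 11am): for example Legal=11am, OffsitePrep=11am, Budget=10am, Onboarding=11am, Standup=10am, Roadmap=11am, Hiring=10am, Demo=10am.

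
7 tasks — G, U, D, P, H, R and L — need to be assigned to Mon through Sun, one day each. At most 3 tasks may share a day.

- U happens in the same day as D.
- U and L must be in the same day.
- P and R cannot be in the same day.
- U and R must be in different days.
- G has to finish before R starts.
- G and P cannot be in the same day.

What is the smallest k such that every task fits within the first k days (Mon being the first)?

4

The precedence chain requires at least 2 distinct days.
With at most 3 per day and 7 tasks, at least 3 days are needed.
Could 3 days be enough, i.e. nothing placed later than Wed? First, R must come after G (at Mon or later) → {Tue, Wed}; G must come before R (at Wed or earlier) → {Mon, Tue}. U could then only be at {Mon, Tue, Wed}; try each:
- suppose U is at Mon; L must be in the same day as U (in {Mon}) → {Mon}; D must be in the same day as U (in {Mon}) → {Mon}; G can't use Mon, already full with U, D and L (limit 3) → {Tue}; P can't use Mon, already full with U, D and L (limit 3) → {Tue, Wed}; R must come after G (at Tue or later) → {Wed}; P can't share with R (Wed) → {Tue}; P can't share with G (Tue) → nothing is left.
- suppose U is at Tue; L must be in the same day as U (in {Tue}) → {Tue}; D must be in the same day as U (in {Tue}) → {Tue}; R can't share with U (Tue) → {Wed}; G can't use Tue, already full with U, D and L (limit 3) → {Mon}; P can't use Tue, already full with U, D and L (limit 3) → {Mon, Wed}; P can't share with R (Wed) → {Mon}; P can't share with G (Mon) → nothing is left.
- suppose U is at Wed; L must be in the same day as U (in {Wed}) → {Wed}; D must be in the same day as U (in {Wed}) → {Wed}; R can't share with U (Wed) → {Tue}; P can't use Wed, already full with U, D and L (limit 3) → {Mon, Tue}; G must come before R (at Tue or earlier) → {Mon}; P can't share with R (Tue) → {Mon}; P can't share with G (Mon) → nothing is left.
Every option fails, so 3 days is not enough.
4 works (last occupied day: Thu): for example D=Wed, R=Tue, P=Thu, L=Wed, U=Wed, H=Mon, G=Mon.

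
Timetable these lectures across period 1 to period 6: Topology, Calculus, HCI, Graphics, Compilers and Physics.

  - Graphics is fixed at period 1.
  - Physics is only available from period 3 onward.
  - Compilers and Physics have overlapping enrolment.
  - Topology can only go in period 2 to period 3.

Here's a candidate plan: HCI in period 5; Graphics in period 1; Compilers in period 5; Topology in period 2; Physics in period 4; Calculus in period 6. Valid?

Compilers and Physics have overlapping enrolment — holds.
Physics is only available from period 3 onward — holds.
Topology can only go in period 2 to period 3 — holds.
Graphics is fixed at period 1 — holds.

Yes, all constraints hold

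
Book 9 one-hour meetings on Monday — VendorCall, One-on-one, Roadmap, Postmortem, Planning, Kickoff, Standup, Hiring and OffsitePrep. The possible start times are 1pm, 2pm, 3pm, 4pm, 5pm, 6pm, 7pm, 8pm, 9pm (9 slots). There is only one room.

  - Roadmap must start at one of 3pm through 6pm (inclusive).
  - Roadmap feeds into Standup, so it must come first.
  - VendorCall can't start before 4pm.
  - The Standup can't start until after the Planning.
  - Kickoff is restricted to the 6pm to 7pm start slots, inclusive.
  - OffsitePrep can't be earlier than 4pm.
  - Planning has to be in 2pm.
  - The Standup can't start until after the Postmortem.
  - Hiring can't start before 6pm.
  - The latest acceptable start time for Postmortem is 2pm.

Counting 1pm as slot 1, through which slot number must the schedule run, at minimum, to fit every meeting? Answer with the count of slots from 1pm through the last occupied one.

The precedence chain requires at least 2 distinct slots.
With at most 1 per slot and 9 meetings, at least 9 slots are needed.
Kickoff can't be placed before 6pm — that is slot 6 counting from 1pm — so the schedule must run through at least 6 slots.
9 works (last occupied slot: 9pm): for example VendorCall=4pm; Planning=2pm; Standup=8pm; One-on-one=9pm; Roadmap=3pm; Postmortem=1pm; Kickoff=6pm; OffsitePrep=5pm; Hiring=7pm.

9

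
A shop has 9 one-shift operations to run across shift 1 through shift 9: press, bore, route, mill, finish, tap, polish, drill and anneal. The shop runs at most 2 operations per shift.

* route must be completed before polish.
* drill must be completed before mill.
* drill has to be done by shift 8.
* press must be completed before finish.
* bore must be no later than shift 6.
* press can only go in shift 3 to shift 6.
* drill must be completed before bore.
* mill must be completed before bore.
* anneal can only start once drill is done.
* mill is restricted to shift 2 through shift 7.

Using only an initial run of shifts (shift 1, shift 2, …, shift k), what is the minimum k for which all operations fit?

The precedence chain requires at least 3 distinct shifts.
With at most 2 per shift and 9 operations, at least 5 shifts are needed.
Propagating the time windows through the other constraints, finish can't land before shift 4, so the schedule must run through at least shift 4.
5 works (last occupied shift: shift 5): for example mill in shift 2, bore in shift 3, polish in shift 2, finish in shift 4, press in shift 3, tap in shift 5, anneal in shift 4, route in shift 1, drill in shift 1.

5 shifts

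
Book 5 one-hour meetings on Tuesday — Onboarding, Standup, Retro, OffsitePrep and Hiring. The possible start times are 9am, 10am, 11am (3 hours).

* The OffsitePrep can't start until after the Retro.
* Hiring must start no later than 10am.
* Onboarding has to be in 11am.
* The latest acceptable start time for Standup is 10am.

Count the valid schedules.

Splitting on Standup: it can be 9am (6), 10am (6). Listing each branch's schedules as (Onboarding, Retro, OffsitePrep, Hiring):
Standup=9am: (11am,9am,10am,9am) (11am,9am,10am,10am) (11am,9am,11am,9am) (11am,9am,11am,10am) (11am,10am,11am,9am) (11am,10am,11am,10am) — 6.
Standup=10am: (11am,9am,10am,9am) (11am,9am,10am,10am) (11am,9am,11am,9am) (11am,9am,11am,10am) (11am,10am,11am,9am) (11am,10am,11am,10am) — 6.
Summing: 6 + 6 = 12.

12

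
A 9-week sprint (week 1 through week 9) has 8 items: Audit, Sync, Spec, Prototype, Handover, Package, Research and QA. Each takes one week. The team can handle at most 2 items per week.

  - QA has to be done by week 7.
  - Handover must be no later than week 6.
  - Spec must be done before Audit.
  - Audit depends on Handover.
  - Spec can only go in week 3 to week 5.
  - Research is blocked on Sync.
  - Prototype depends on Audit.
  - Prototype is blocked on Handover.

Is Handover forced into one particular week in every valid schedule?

Handover can be week 1 (e.g. Audit=week 4; Prototype=week 5; Package=week 2; Handover=week 1; Sync=week 2; Spec=week 3; Research=week 3; QA=week 1) or week 2 (e.g. Handover in week 2, Prototype in week 5, QA in week 1, Audit in week 4, Research in week 2, Spec in week 3, Package in week 3, Sync in week 1).

No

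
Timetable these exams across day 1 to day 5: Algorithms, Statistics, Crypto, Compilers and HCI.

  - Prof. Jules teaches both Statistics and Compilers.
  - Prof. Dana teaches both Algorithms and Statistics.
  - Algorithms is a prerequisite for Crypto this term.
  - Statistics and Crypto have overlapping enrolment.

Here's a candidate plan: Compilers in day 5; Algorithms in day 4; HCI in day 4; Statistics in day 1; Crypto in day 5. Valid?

Prof. Dana teaches both Algorithms and Statistics — holds.
Statistics and Crypto have overlapping enrolment — holds.
Algorithms is a prerequisite for Crypto this term — holds.
Prof. Jules teaches both Statistics and Compilers — holds.

Yes, all constraints hold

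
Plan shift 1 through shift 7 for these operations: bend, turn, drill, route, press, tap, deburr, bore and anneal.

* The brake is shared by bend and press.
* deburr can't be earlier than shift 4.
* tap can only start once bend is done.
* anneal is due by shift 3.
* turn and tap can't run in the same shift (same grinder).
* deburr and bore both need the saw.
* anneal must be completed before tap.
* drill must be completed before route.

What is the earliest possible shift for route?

Precedence pushes route to at least shift 2.
route at shift 2 is achievable: turn -> shift 1, drill -> shift 1, deburr -> shift 4, bore -> shift 1, anneal -> shift 1, route -> shift 2, press -> shift 2, tap -> shift 2, bend -> shift 1.

shift 2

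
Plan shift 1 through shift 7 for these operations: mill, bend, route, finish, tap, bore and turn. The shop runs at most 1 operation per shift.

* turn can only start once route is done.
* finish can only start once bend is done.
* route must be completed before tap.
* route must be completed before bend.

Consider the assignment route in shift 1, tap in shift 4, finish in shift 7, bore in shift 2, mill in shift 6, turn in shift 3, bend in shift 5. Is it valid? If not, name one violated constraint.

Yes

The shop runs at most 1 operation per shift — holds.
finish can only start once bend is done — holds.
route must be completed before bend — holds.
route must be completed before tap — holds.
turn can only start once route is done — holds.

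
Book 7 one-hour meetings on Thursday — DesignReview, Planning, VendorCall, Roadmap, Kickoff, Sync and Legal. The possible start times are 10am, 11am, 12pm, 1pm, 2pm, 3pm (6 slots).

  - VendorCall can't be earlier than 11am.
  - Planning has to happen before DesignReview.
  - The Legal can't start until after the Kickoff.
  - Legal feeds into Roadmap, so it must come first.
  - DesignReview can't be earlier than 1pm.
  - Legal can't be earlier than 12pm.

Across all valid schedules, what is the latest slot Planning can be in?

2pm

Downstream work caps Planning at 2pm.
Planning at 2pm is achievable: VendorCall=11am, Legal=12pm, Sync=10am, DesignReview=3pm, Roadmap=1pm, Planning=2pm, Kickoff=10am.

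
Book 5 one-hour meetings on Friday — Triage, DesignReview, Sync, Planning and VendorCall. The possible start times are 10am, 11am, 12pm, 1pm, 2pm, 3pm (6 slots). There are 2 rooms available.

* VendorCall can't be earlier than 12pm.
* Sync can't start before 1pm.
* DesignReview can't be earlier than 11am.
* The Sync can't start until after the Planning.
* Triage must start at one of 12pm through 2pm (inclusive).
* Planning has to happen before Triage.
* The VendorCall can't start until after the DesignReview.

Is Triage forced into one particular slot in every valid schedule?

Triage can be 12pm (e.g. Planning=10am; DesignReview=11am; Sync=1pm; VendorCall=12pm; Triage=12pm) or 1pm (e.g. VendorCall=12pm; Planning=10am; Triage=1pm; DesignReview=11am; Sync=1pm).

No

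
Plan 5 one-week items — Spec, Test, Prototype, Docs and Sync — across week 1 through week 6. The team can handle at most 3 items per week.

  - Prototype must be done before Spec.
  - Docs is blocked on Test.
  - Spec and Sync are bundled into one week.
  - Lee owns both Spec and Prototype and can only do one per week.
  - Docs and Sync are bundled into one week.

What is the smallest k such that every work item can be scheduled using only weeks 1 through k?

2 weeks

The precedence chain requires at least 2 distinct weeks.
With at most 3 per week and 5 work items, at least 2 weeks are needed.
2 works (last occupied week: week 2): for example Prototype in week 1, Spec in week 2, Sync in week 2, Docs in week 2, Test in week 1.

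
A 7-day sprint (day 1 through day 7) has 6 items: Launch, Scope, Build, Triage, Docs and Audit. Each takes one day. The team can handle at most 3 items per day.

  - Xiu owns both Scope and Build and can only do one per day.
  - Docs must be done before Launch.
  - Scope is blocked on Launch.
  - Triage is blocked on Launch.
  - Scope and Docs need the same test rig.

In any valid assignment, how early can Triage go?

day 3

Precedence pushes Triage to at least day 3.
Triage at day 3 is achievable: Audit=day 1, Triage=day 3, Build=day 1, Docs=day 1, Scope=day 3, Launch=day 2.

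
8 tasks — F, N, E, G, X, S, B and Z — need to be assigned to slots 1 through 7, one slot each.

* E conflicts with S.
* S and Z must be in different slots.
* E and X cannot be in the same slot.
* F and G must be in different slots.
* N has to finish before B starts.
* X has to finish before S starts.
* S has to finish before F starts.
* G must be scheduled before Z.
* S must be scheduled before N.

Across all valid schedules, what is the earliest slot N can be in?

Precedence pushes N to at least 3; downstream work caps N at 6.
N at 3 is achievable: F in 3; E in 3; S in 2; N in 3; B in 4; G in 1; X in 1; Z in 3.

3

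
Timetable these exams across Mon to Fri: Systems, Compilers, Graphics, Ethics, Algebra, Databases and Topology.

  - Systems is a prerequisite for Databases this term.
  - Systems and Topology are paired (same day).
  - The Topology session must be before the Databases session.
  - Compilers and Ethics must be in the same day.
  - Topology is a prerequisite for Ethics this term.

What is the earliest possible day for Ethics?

Tue

Precedence pushes Ethics to at least Tue.
Ethics at Tue is achievable: Ethics in Tue; Algebra in Mon; Databases in Tue; Graphics in Mon; Compilers in Tue; Topology in Mon; Systems in Mon.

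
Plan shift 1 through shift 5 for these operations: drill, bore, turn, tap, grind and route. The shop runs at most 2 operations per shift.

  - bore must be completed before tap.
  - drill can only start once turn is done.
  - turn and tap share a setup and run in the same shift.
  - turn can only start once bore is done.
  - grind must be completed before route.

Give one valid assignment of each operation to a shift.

tap in shift 2; drill in shift 3; route in shift 3; turn in shift 2; grind in shift 1; bore in shift 1

Checking: grind(shift 1) before route(shift 3); bore(shift 1) before turn(shift 2); bore(shift 1) before tap(shift 2); turn(shift 2) before drill(shift 3); turn = tap = shift 2; max 2 per shift (cap 2).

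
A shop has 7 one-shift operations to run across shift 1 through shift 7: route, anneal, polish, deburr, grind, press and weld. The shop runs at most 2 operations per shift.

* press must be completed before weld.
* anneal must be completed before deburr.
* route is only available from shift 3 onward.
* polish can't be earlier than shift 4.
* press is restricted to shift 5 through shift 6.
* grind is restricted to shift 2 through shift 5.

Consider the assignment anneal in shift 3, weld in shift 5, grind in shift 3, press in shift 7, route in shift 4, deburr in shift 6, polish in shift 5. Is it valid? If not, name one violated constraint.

No — it violates: press must be completed before weld

The shop runs at most 2 operations per shift — holds.
anneal must be completed before deburr — holds.
polish can't be earlier than shift 4 — holds.
route is only available from shift 3 onward — holds.
press is restricted to shift 5 through shift 6 — violated.
grind is restricted to shift 2 through shift 5 — holds.
press must be completed before weld — violated.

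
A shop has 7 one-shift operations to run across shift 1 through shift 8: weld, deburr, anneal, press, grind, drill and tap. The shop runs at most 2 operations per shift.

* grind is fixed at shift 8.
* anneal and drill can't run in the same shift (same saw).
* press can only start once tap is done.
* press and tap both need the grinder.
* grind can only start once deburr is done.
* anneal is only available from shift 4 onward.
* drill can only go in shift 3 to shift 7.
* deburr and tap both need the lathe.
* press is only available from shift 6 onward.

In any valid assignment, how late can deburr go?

shift 7

Downstream work caps deburr at shift 7.
deburr at shift 7 is achievable: press=shift 6; anneal=shift 4; deburr=shift 7; drill=shift 3; weld=shift 1; grind=shift 8; tap=shift 1.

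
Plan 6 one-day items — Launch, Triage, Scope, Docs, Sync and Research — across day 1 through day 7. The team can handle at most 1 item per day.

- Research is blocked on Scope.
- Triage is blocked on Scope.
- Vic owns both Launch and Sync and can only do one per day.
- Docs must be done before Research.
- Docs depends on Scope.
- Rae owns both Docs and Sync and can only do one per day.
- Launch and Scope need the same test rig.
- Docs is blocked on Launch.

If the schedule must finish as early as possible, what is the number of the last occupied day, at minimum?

The precedence chain requires at least 3 distinct days.
With at most 1 per day and 6 tasks, at least 6 days are needed.
6 works (last occupied day: day 6): for example Sync in day 6; Triage in day 5; Research in day 4; Scope in day 1; Launch in day 2; Docs in day 3.

6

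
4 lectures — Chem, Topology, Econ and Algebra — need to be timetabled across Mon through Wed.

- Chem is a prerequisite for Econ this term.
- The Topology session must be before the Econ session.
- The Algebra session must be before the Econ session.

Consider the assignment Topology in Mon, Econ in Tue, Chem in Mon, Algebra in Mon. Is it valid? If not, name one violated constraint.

Valid

Chem is a prerequisite for Econ this term — holds.
The Algebra session must be before the Econ session — holds.
The Topology session must be before the Econ session — holds.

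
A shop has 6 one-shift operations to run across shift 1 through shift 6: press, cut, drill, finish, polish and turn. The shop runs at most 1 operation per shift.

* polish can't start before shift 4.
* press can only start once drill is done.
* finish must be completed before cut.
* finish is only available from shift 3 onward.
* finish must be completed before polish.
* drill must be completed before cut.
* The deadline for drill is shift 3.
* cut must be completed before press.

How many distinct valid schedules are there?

Splitting on press: it can be shift 5 (2), shift 6 (4). Listing each branch's schedules as (cut, drill, finish, polish, turn) by shift number:
press=shift 5: (4,1,3,6,2) (4,2,3,6,1) — 2.
press=shift 6: (4,1,3,5,2) (4,2,3,5,1) (5,1,3,4,2) (5,2,3,4,1) — 4.
Summing: 2 + 4 = 6.

6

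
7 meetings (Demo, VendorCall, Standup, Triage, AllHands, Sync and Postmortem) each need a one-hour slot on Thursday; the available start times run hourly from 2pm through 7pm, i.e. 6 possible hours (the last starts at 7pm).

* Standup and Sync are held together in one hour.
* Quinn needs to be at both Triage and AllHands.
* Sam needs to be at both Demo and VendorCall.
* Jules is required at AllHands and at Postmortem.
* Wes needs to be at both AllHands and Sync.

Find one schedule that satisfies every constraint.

Sync -> 2pm, VendorCall -> 3pm, Standup -> 2pm, Demo -> 2pm, AllHands -> 3pm, Triage -> 2pm, Postmortem -> 2pm

Checking: Demo(2pm) != VendorCall(3pm); Triage(2pm) != AllHands(3pm); AllHands(3pm) != Sync(2pm); AllHands(3pm) != Postmortem(2pm); Standup = Sync = 2pm.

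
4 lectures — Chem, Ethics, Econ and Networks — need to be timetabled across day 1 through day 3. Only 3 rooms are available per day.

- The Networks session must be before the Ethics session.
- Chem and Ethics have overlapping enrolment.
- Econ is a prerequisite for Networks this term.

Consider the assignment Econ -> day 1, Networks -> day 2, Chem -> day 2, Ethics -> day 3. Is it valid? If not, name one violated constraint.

Chem and Ethics have overlapping enrolment — holds.
Econ is a prerequisite for Networks this term — holds.
Only 3 rooms are available per day — holds.
The Networks session must be before the Ethics session — holds.

Yes, all constraints hold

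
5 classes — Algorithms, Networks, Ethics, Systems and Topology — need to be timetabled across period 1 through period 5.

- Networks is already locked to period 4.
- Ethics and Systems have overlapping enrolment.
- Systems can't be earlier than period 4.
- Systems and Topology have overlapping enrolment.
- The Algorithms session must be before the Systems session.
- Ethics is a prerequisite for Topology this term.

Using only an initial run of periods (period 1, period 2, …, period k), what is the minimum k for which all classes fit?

4 periods

The precedence chain requires at least 2 distinct periods.
Networks can't be placed before period 4, so the schedule must run through at least period 4.
4 works (last occupied period: period 4): for example Networks=period 4; Algorithms=period 1; Ethics=period 1; Topology=period 2; Systems=period 4.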